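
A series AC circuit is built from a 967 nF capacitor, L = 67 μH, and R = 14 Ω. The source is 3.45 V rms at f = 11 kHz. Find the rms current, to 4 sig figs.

198.3 mA

ω = 2πf = 69120 rad/s
X_L = ωL = 4.631 Ω
X_C = 1/(ωC) = 14.96 Ω
Net reactance X = X_L − X_C = -10.33 Ω
Z = 14.00 − j10.33 Ω
|Z| = √(14.00² + 10.33²) = 17.40 Ω
I = V/|Z| = 3.45/17.40 = 198.3 mA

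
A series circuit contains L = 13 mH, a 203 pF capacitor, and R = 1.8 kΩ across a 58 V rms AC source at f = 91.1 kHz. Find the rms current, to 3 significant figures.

27.1 mA

ω = 2πf = 572400 rad/s
X_L = ωL = 7440 Ω
X_C = 1/(ωC) = 8610 Ω
Net reactance X = X_L − X_C = -1160 Ω
Z = 1800 − j1160 Ω
|Z| = √(1800² + 1160²) = 2140 Ω
I = V/|Z| = 58/2140 = 27.1 mA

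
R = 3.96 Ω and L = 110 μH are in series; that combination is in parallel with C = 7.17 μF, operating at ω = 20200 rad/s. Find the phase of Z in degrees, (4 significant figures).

-10.92°

X_L = ωL = 2.222 Ω
X_C = 1/(ωC) = 6.904 Ω
Branch 1 (R+jX_L): Z₁ = 3.960 + j2.222 Ω, |Z₁| = 4.541 Ω
Branch 2 (−jX_C): Z₂ = −j6.904 Ω
Parallel: Z = Z₁Z₂/(Z₁+Z₂), |Z| = 5.112 Ω, ∠Z = -10.92°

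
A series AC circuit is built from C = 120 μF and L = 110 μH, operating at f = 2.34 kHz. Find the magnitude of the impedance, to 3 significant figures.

1.05 Ω

ω = 2πf = 14700 rad/s
X_L = ωL = 1.62 Ω
X_C = 1/(ωC) = 0.567 Ω
Net reactance X = X_L − X_C = 1.05 Ω
Z = j1.05 Ω
|Z| = √(0² + 1.05²) = 1.05 Ω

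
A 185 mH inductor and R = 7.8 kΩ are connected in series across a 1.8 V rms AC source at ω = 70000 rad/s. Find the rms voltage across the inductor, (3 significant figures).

1.54 V

X_L = ωL = 13000 Ω
Z = 7800 + j13000 Ω
|Z| = √(7800² + 13000²) = 15100 Ω
I = V/|Z| = 119 μA
V_L = I·|Z_L| = 0.000119 × 13000 = 1.54 V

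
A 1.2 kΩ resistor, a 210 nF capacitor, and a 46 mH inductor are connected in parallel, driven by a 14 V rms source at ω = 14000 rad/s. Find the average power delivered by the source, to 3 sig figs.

X_L = ωL = 644 Ω
X_C = 1/(ωC) = 340 Ω
Parallel: admittances add. Y = 1/R + 1/(jωL) + jωC
Y = (0.000833 + j0.00139) S
|Y| = 0.00162 S → |Z| = 1/|Y| = 618 Ω, ∠Z = −∠Y = -59.0°
I = V/|Z| = 22.7 mA
P = VI cos φ = 14 × 0.0227 × cos(-59.0°) = 163 mW

163 mW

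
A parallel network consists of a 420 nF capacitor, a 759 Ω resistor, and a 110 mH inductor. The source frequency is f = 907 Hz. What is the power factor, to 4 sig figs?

ω = 2πf = 5699 rad/s
X_L = ωL = 626.9 Ω
X_C = 1/(ωC) = 417.8 Ω
Parallel: admittances add. Y = 1/R + 1/(jωL) + jωC
Y = (0.001318 + j0.0007983) S
|Y| = 0.001541 S → |Z| = 1/|Y| = 649.1 Ω, ∠Z = −∠Y = -31.21°
cos φ = cos(-31.21°) = 0.8553

0.8553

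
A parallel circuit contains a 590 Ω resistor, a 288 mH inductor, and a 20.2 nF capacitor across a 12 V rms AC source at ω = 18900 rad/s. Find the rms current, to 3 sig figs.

X_L = ωL = 5440 Ω
X_C = 1/(ωC) = 2620 Ω
Parallel: admittances add. Y = 1/R + 1/(jωL) + jωC
Y = (0.00169 + j0.000198) S
|Y| = 0.00171 S → |Z| = 1/|Y| = 586 Ω, ∠Z = −∠Y = -6.67°
I = V/|Z| = 12/586 = 20.5 mA

20.5 mA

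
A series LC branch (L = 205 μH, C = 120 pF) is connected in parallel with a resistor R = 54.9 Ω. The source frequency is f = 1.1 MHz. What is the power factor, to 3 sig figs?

ω = 2πf = 6.912e+06 rad/s
X_L = ωL = 1420 Ω
X_C = 1/(ωC) = 1210 Ω
Branch 1: Z₁ = R = 54.9 Ω
Branch 2 (series LC): Z₂ = j(X_L − X_C) = j211 Ω
Parallel: Z = Z₁Z₂/(Z₁+Z₂), |Z| = 53.1 Ω, ∠Z = 14.6°
cos φ = cos(14.6°) = 0.968

0.968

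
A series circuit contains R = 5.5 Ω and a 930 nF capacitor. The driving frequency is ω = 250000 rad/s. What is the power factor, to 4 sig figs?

X_C = 1/(ωC) = 4.301 Ω
Z = 5.500 − j4.301 Ω
|Z| = √(5.500² + 4.301²) = 6.982 Ω
∠Z = arctan(-4.301/5.500) = -38.03°
cos φ = cos(-38.03°) = 0.7877

0.7877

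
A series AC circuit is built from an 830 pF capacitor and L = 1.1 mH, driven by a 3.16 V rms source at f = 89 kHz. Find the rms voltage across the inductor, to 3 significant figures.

ω = 2πf = 559200 rad/s
X_L = ωL = 615 Ω
X_C = 1/(ωC) = 2150 Ω
Net reactance X = X_L − X_C = -1540 Ω
Z = − j1540 Ω
|Z| = √(0² + 1540²) = 1540 Ω
I = V/|Z| = 2.05 mA
V_L = I·|Z_L| = 0.00205 × 615 = 1.26 V

1.26 V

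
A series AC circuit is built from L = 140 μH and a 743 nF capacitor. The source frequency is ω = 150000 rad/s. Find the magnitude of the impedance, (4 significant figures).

12.03 Ω

X_L = ωL = 21.00 Ω
X_C = 1/(ωC) = 8.973 Ω
Net reactance X = X_L − X_C = 12.03 Ω
Z = j12.03 Ω
|Z| = √(0² + 12.03²) = 12.03 Ω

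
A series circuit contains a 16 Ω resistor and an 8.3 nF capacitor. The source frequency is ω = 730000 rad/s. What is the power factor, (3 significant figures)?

0.0965

X_C = 1/(ωC) = 165 Ω
Z = 16.0 − j165 Ω
|Z| = √(16.0² + 165²) = 166 Ω
∠Z = arctan(-165/16.0) = -84.5°
cos φ = cos(-84.5°) = 0.0965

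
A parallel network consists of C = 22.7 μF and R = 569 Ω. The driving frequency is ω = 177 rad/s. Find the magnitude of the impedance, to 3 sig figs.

X_C = 1/(ωC) = 249 Ω
Parallel: admittances add. Y = 1/R + jωC
Y = (0.00176 + j0.00402) S
|Y| = 0.00439 S → |Z| = 1/|Y| = 228 Ω, ∠Z = −∠Y = -66.4°

228 Ω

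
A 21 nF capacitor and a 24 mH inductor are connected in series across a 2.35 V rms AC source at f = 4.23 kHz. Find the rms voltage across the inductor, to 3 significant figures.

ω = 2πf = 26580 rad/s
X_L = ωL = 638 Ω
X_C = 1/(ωC) = 1790 Ω
Net reactance X = X_L − X_C = -1150 Ω
Z = − j1150 Ω
|Z| = √(0² + 1150²) = 1150 Ω
I = V/|Z| = 2.04 mA
V_L = I·|Z_L| = 0.00204 × 638 = 1.30 V

1.30 V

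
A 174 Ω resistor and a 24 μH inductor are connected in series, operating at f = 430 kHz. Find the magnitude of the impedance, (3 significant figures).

186 Ω

ω = 2πf = 2.702e+06 rad/s
X_L = ωL = 64.8 Ω
Z = 174 + j64.8 Ω
|Z| = √(174² + 64.8²) = 186 Ω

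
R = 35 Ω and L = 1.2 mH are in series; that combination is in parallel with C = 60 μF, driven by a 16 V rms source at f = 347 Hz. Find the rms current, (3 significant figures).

2.11 A

ω = 2πf = 2180 rad/s
X_L = ωL = 2.62 Ω
X_C = 1/(ωC) = 7.64 Ω
Branch 1 (R+jX_L): Z₁ = 35.0 + j2.62 Ω, |Z₁| = 35.1 Ω
Branch 2 (−jX_C): Z₂ = −j7.64 Ω
Parallel: Z = Z₁Z₂/(Z₁+Z₂), |Z| = 7.59 Ω, ∠Z = -77.5°
I = V/|Z| = 16/7.59 = 2.11 A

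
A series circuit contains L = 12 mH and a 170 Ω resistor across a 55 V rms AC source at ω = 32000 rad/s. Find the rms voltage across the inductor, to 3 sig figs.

X_L = ωL = 384 Ω
Z = 170 + j384 Ω
|Z| = √(170² + 384²) = 420 Ω
I = V/|Z| = 131 mA
V_L = I·|Z_L| = 0.131 × 384 = 50.3 V

50.3 V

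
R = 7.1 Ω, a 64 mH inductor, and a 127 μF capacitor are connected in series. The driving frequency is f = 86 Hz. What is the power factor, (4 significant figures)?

0.3344

ω = 2πf = 540.4 rad/s
X_L = ωL = 34.58 Ω
X_C = 1/(ωC) = 14.57 Ω
Net reactance X = X_L − X_C = 20.01 Ω
Z = 7.100 + j20.01 Ω
|Z| = √(7.100² + 20.01²) = 21.23 Ω
∠Z = arctan(20.01/7.100) = 70.46°
cos φ = cos(70.46°) = 0.3344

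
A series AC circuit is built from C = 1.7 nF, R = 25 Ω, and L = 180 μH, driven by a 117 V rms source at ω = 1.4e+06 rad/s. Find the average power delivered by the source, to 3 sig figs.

11.8 W

X_L = ωL = 252 Ω
X_C = 1/(ωC) = 420 Ω
Net reactance X = X_L − X_C = -168 Ω
Z = 25.0 − j168 Ω
|Z| = √(25.0² + 168²) = 170 Ω
∠Z = arctan(-168/25.0) = -81.5°
I = V/|Z| = 688 mA
P = VI cos φ = 117 × 0.688 × cos(-81.5°) = 11.8 W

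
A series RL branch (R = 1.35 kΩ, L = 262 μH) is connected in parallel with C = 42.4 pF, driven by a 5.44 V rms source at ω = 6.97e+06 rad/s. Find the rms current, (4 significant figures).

X_L = ωL = 1826 Ω
X_C = 1/(ωC) = 3384 Ω
Branch 1 (R+jX_L): Z₁ = 1350 + j1826 Ω, |Z₁| = 2271 Ω
Branch 2 (−jX_C): Z₂ = −j3384 Ω
Parallel: Z = Z₁Z₂/(Z₁+Z₂), |Z| = 3728 Ω, ∠Z = 12.61°
I = V/|Z| = 5.44/3728 = 1.459 mA

1.459 mA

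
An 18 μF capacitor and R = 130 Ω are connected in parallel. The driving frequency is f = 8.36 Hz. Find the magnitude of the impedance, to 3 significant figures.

ω = 2πf = 52.53 rad/s
X_C = 1/(ωC) = 1060 Ω
Parallel: admittances add. Y = 1/R + jωC
Y = (0.00769 + j0.000945) S
|Y| = 0.00775 S → |Z| = 1/|Y| = 129 Ω, ∠Z = −∠Y = -7.01°

129 Ω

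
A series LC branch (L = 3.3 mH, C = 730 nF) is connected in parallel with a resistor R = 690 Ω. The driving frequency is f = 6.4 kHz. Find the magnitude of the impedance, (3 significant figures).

ω = 2πf = 40210 rad/s
X_L = ωL = 133 Ω
X_C = 1/(ωC) = 34.1 Ω
Branch 1: Z₁ = R = 690 Ω
Branch 2 (series LC): Z₂ = j(X_L − X_C) = j98.6 Ω
Parallel: Z = Z₁Z₂/(Z₁+Z₂), |Z| = 97.6 Ω, ∠Z = 81.9°

97.6 Ω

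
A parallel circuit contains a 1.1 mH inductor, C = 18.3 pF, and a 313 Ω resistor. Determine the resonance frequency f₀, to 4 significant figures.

1.122 MHz

ω₀ = 1/√(LC) = 1/√(0.0011 × 1.83e-11) = 7.048e+06 rad/s
f₀ = ω₀/(2π) = 1.122 MHz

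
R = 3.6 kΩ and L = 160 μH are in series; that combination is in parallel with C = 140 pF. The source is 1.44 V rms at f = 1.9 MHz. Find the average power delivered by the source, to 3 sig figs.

ω = 2πf = 1.194e+07 rad/s
X_L = ωL = 1910 Ω
X_C = 1/(ωC) = 598 Ω
Branch 1 (R+jX_L): Z₁ = 3600 + j1910 Ω, |Z₁| = 4080 Ω
Branch 2 (−jX_C): Z₂ = −j598 Ω
Parallel: Z = Z₁Z₂/(Z₁+Z₂), |Z| = 636 Ω, ∠Z = -82.1°
I = V/|Z| = 2.26 mA
P = VI cos φ = 1.44 × 0.00226 × cos(-82.1°) = 449 μW

449 μW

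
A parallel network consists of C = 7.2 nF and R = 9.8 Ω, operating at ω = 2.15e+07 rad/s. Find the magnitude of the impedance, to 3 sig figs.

5.39 Ω

X_C = 1/(ωC) = 6.46 Ω
Parallel: admittances add. Y = 1/R + jωC
Y = (0.102 + j0.155) S
|Y| = 0.185 S → |Z| = 1/|Y| = 5.39 Ω, ∠Z = −∠Y = -56.6°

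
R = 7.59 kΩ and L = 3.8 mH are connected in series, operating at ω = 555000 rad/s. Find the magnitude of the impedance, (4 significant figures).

7878 Ω

X_L = ωL = 2109 Ω
Z = 7590 + j2109 Ω
|Z| = √(7590² + 2109²) = 7878 Ω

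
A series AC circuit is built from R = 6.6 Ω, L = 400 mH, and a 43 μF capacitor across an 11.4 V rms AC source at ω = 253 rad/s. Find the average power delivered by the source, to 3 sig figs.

X_L = ωL = 101 Ω
X_C = 1/(ωC) = 91.9 Ω
Net reactance X = X_L − X_C = 9.28 Ω
Z = 6.60 + j9.28 Ω
|Z| = √(6.60² + 9.28²) = 11.4 Ω
∠Z = arctan(9.28/6.60) = 54.6°
I = V/|Z| = 1.00 A
P = VI cos φ = 11.4 × 1.00 × cos(54.6°) = 6.61 W

6.61 W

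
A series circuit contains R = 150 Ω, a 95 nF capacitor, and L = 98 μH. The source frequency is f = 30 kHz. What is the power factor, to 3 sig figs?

0.970

ω = 2πf = 188500 rad/s
X_L = ωL = 18.5 Ω
X_C = 1/(ωC) = 55.8 Ω
Net reactance X = X_L − X_C = -37.4 Ω
Z = 150 − j37.4 Ω
|Z| = √(150² + 37.4²) = 155 Ω
∠Z = arctan(-37.4/150) = -14.0°
cos φ = cos(-14.0°) = 0.970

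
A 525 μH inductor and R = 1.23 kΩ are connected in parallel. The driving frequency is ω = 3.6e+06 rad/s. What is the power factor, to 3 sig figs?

0.838

X_L = ωL = 1890 Ω
Parallel: admittances add. Y = 1/R + 1/(jωL)
Y = (0.000813 − j0.000529) S
|Y| = 0.000970 S → |Z| = 1/|Y| = 1030 Ω, ∠Z = −∠Y = 33.1°
cos φ = cos(33.1°) = 0.838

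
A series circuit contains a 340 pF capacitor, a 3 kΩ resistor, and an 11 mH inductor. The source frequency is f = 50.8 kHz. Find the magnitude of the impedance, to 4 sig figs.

ω = 2πf = 319200 rad/s
X_L = ωL = 3511 Ω
X_C = 1/(ωC) = 9215 Ω
Net reactance X = X_L − X_C = -5704 Ω
Z = 3000 − j5704 Ω
|Z| = √(3000² + 5704²) = 6444 Ω

6444 Ω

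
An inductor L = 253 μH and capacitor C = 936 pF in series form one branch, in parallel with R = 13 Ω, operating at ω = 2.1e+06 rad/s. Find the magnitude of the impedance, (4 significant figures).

11.26 Ω

X_L = ωL = 531.3 Ω
X_C = 1/(ωC) = 508.8 Ω
Branch 1: Z₁ = R = 13.00 Ω
Branch 2 (series LC): Z₂ = j(X_L − X_C) = j22.55 Ω
Parallel: Z = Z₁Z₂/(Z₁+Z₂), |Z| = 11.26 Ω, ∠Z = 29.96°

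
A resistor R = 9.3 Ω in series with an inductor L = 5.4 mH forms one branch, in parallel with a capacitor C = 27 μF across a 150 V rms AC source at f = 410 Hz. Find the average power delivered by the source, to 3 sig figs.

ω = 2πf = 2576 rad/s
X_L = ωL = 13.9 Ω
X_C = 1/(ωC) = 14.4 Ω
Branch 1 (R+jX_L): Z₁ = 9.30 + j13.9 Ω, |Z₁| = 16.7 Ω
Branch 2 (−jX_C): Z₂ = −j14.4 Ω
Parallel: Z = Z₁Z₂/(Z₁+Z₂), |Z| = 25.8 Ω, ∠Z = -30.9°
I = V/|Z| = 5.81 A
P = VI cos φ = 150 × 5.81 × cos(-30.9°) = 747 W

747 W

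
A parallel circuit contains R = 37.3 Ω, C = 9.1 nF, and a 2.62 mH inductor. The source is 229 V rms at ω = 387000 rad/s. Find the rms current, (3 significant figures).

X_L = ωL = 1010 Ω
X_C = 1/(ωC) = 284 Ω
Parallel: admittances add. Y = 1/R + 1/(jωL) + jωC
Y = (0.0268 + j0.00254) S
|Y| = 0.0269 S → |Z| = 1/|Y| = 37.1 Ω, ∠Z = −∠Y = -5.40°
I = V/|Z| = 229/37.1 = 6.17 A

6.17 A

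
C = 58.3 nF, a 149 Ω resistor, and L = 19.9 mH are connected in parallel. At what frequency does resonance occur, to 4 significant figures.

ω₀ = 1/√(LC) = 1/√(0.0199 × 5.83e-08) = 29360 rad/s
f₀ = ω₀/(2π) = 4.673 kHz

4.673 kHz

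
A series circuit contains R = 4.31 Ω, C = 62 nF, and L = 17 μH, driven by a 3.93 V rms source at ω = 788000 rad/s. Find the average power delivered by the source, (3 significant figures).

X_L = ωL = 13.4 Ω
X_C = 1/(ωC) = 20.5 Ω
Net reactance X = X_L − X_C = -7.07 Ω
Z = 4.31 − j7.07 Ω
|Z| = √(4.31² + 7.07²) = 8.28 Ω
∠Z = arctan(-7.07/4.31) = -58.6°
I = V/|Z| = 475 mA
P = VI cos φ = 3.93 × 0.475 × cos(-58.6°) = 970 mW

970 mW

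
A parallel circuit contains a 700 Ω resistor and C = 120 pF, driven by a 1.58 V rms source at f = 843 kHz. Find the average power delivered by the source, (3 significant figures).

3.57 mW

ω = 2πf = 5.297e+06 rad/s
X_C = 1/(ωC) = 1570 Ω
Parallel: admittances add. Y = 1/R + jωC
Y = (0.00143 + j0.000636) S
|Y| = 0.00156 S → |Z| = 1/|Y| = 640 Ω, ∠Z = −∠Y = -24.0°
I = V/|Z| = 2.47 mA
P = VI cos φ = 1.58 × 0.00247 × cos(-24.0°) = 3.57 mW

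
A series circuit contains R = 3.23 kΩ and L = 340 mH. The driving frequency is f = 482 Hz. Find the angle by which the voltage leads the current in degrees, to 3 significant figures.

17.7°

ω = 2πf = 3028 rad/s
X_L = ωL = 1030 Ω
Z = 3230 + j1030 Ω
|Z| = √(3230² + 1030²) = 3390 Ω
∠Z = arctan(1030/3230) = 17.7°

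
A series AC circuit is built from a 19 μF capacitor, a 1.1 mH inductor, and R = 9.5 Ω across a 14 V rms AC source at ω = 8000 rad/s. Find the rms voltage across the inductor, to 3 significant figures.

X_L = ωL = 8.80 Ω
X_C = 1/(ωC) = 6.58 Ω
Net reactance X = X_L − X_C = 2.22 Ω
Z = 9.50 + j2.22 Ω
|Z| = √(9.50² + 2.22²) = 9.76 Ω
I = V/|Z| = 1.43 A
V_L = I·|Z_L| = 1.43 × 8.80 = 12.6 V

12.6 V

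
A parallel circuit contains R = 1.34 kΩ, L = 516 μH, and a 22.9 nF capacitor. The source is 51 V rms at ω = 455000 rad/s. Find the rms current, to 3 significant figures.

X_L = ωL = 235 Ω
X_C = 1/(ωC) = 96.0 Ω
Parallel: admittances add. Y = 1/R + 1/(jωL) + jωC
Y = (0.000746 + j0.00616) S
|Y| = 0.00621 S → |Z| = 1/|Y| = 161 Ω, ∠Z = −∠Y = -83.1°
I = V/|Z| = 51/161 = 316 mA

316 mA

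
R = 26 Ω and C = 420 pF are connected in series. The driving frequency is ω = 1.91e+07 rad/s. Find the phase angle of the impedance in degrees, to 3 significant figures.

-78.2°

X_C = 1/(ωC) = 125 Ω
Z = 26.0 − j125 Ω
|Z| = √(26.0² + 125²) = 127 Ω
∠Z = arctan(-125/26.0) = -78.2°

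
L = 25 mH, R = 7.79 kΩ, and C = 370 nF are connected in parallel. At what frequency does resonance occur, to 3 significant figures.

1.65 kHz

ω₀ = 1/√(LC) = 1/√(0.025 × 3.7e-07) = 10400 rad/s
f₀ = ω₀/(2π) = 1.65 kHz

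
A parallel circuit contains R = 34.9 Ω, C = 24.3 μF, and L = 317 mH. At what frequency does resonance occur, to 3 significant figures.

57.3 Hz

ω₀ = 1/√(LC) = 1/√(0.317 × 2.43e-05) = 360.3 rad/s
f₀ = ω₀/(2π) = 57.3 Hz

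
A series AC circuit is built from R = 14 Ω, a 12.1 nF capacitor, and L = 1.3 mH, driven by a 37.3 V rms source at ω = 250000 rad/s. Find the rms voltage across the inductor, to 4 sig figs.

X_L = ωL = 325.0 Ω
X_C = 1/(ωC) = 330.6 Ω
Net reactance X = X_L − X_C = -5.579 Ω
Z = 14.00 − j5.579 Ω
|Z| = √(14.00² + 5.579²) = 15.07 Ω
I = V/|Z| = 2.475 A
V_L = I·|Z_L| = 2.475 × 325.0 = 804.4 V

804.4 V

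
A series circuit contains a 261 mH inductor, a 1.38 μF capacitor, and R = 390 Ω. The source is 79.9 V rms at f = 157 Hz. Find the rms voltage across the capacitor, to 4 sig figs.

95.25 V

ω = 2πf = 986.5 rad/s
X_L = ωL = 257.5 Ω
X_C = 1/(ωC) = 734.6 Ω
Net reactance X = X_L − X_C = -477.1 Ω
Z = 390.0 − j477.1 Ω
|Z| = √(390.0² + 477.1²) = 616.2 Ω
I = V/|Z| = 129.7 mA
V_C = I·|Z_C| = 0.1297 × 734.6 = 95.25 V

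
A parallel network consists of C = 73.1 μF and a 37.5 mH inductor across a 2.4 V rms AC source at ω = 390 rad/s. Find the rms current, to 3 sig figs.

X_L = ωL = 14.6 Ω
X_C = 1/(ωC) = 35.1 Ω
Parallel: admittances add. Y = 1/(jωL) + jωC
Y = (0 − j0.0399) S
|Y| = 0.0399 S → |Z| = 1/|Y| = 25.1 Ω, ∠Z = −∠Y = 90.0°
I = V/|Z| = 2.4/25.1 = 95.7 mA

95.7 mA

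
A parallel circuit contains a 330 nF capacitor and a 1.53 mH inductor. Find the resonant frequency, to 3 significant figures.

ω₀ = 1/√(LC) = 1/√(0.00153 × 3.3e-07) = 44500 rad/s
f₀ = ω₀/(2π) = 7.08 kHz

7.08 kHz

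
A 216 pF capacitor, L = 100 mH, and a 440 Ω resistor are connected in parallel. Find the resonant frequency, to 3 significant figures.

34.2 kHz

ω₀ = 1/√(LC) = 1/√(0.1 × 2.16e-10) = 215200 rad/s
f₀ = ω₀/(2π) = 34.2 kHz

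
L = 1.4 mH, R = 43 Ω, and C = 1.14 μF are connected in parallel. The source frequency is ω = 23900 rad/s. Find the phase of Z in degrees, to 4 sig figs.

6.478°

X_L = ωL = 33.46 Ω
X_C = 1/(ωC) = 36.70 Ω
Parallel: admittances add. Y = 1/R + 1/(jωL) + jωC
Y = (0.02326 − j0.002640) S
|Y| = 0.02341 S → |Z| = 1/|Y| = 42.73 Ω, ∠Z = −∠Y = 6.478°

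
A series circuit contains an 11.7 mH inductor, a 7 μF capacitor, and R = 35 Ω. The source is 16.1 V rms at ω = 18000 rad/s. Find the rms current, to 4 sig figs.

78.28 mA

X_L = ωL = 210.6 Ω
X_C = 1/(ωC) = 7.937 Ω
Net reactance X = X_L − X_C = 202.7 Ω
Z = 35.00 + j202.7 Ω
|Z| = √(35.00² + 202.7²) = 205.7 Ω
I = V/|Z| = 16.1/205.7 = 78.28 mA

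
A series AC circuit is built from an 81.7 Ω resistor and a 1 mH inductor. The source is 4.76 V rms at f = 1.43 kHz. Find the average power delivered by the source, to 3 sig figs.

274 mW

ω = 2πf = 8985 rad/s
X_L = ωL = 8.98 Ω
Z = 81.7 + j8.98 Ω
|Z| = √(81.7² + 8.98²) = 82.2 Ω
∠Z = arctan(8.98/81.7) = 6.28°
I = V/|Z| = 57.9 mA
P = VI cos φ = 4.76 × 0.0579 × cos(6.28°) = 274 mW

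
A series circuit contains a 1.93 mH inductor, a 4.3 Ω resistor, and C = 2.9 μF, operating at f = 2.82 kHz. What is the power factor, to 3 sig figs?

0.280

ω = 2πf = 17720 rad/s
X_L = ωL = 34.2 Ω
X_C = 1/(ωC) = 19.5 Ω
Net reactance X = X_L − X_C = 14.7 Ω
Z = 4.30 + j14.7 Ω
|Z| = √(4.30² + 14.7²) = 15.4 Ω
∠Z = arctan(14.7/4.30) = 73.7°
cos φ = cos(73.7°) = 0.280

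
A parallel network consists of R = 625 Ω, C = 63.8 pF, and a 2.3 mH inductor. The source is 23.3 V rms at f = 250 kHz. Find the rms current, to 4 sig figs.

37.51 mA

ω = 2πf = 1.571e+06 rad/s
X_L = ωL = 3613 Ω
X_C = 1/(ωC) = 9978 Ω
Parallel: admittances add. Y = 1/R + 1/(jωL) + jωC
Y = (0.001600 − j0.0001766) S
|Y| = 0.001610 S → |Z| = 1/|Y| = 621.2 Ω, ∠Z = −∠Y = 6.298°
I = V/|Z| = 23.3/621.2 = 37.51 mA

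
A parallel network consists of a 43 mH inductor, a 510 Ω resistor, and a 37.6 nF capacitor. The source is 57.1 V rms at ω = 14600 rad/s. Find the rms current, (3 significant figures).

127 mA

X_L = ωL = 628 Ω
X_C = 1/(ωC) = 1820 Ω
Parallel: admittances add. Y = 1/R + 1/(jωL) + jωC
Y = (0.00196 − j0.00104) S
|Y| = 0.00222 S → |Z| = 1/|Y| = 450 Ω, ∠Z = −∠Y = 28.0°
I = V/|Z| = 57.1/450 = 127 mA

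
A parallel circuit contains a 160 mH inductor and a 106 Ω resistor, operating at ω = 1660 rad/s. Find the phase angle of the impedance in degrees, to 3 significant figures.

21.8°

X_L = ωL = 266 Ω
Parallel: admittances add. Y = 1/R + 1/(jωL)
Y = (0.00943 − j0.00377) S
|Y| = 0.0102 S → |Z| = 1/|Y| = 98.4 Ω, ∠Z = −∠Y = 21.8°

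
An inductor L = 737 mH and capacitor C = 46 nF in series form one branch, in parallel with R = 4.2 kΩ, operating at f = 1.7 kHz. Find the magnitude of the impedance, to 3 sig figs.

3410 Ω

ω = 2πf = 10680 rad/s
X_L = ωL = 7870 Ω
X_C = 1/(ωC) = 2040 Ω
Branch 1: Z₁ = R = 4200 Ω
Branch 2 (series LC): Z₂ = j(X_L − X_C) = j5840 Ω
Parallel: Z = Z₁Z₂/(Z₁+Z₂), |Z| = 3410 Ω, ∠Z = 35.7°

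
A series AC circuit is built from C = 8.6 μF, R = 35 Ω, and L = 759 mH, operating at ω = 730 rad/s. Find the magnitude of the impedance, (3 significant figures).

X_L = ωL = 554 Ω
X_C = 1/(ωC) = 159 Ω
Net reactance X = X_L − X_C = 395 Ω
Z = 35.0 + j395 Ω
|Z| = √(35.0² + 395²) = 396 Ω

396 Ω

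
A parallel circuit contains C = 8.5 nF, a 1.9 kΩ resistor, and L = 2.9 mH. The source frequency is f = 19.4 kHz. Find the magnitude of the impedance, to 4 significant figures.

ω = 2πf = 121900 rad/s
X_L = ωL = 353.5 Ω
X_C = 1/(ωC) = 965.2 Ω
Parallel: admittances add. Y = 1/R + 1/(jωL) + jωC
Y = (0.0005263 − j0.001793) S
|Y| = 0.001868 S → |Z| = 1/|Y| = 535.2 Ω, ∠Z = −∠Y = 73.64°

535.2 Ω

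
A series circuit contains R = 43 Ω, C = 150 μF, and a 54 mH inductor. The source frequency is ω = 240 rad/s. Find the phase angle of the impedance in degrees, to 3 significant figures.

X_L = ωL = 13.0 Ω
X_C = 1/(ωC) = 27.8 Ω
Net reactance X = X_L − X_C = -14.8 Ω
Z = 43.0 − j14.8 Ω
|Z| = √(43.0² + 14.8²) = 45.5 Ω
∠Z = arctan(-14.8/43.0) = -19.0°

-19.0°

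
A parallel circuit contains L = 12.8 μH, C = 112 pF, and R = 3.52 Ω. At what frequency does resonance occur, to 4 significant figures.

4.203 MHz

ω₀ = 1/√(LC) = 1/√(1.28e-05 × 1.12e-10) = 2.641e+07 rad/s
f₀ = ω₀/(2π) = 4.203 MHz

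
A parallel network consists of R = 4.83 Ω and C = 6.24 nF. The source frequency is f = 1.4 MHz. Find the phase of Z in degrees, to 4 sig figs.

-14.85°

ω = 2πf = 8.796e+06 rad/s
X_C = 1/(ωC) = 18.22 Ω
Parallel: admittances add. Y = 1/R + jωC
Y = (0.2070 + j0.05489) S
|Y| = 0.2142 S → |Z| = 1/|Y| = 4.669 Ω, ∠Z = −∠Y = -14.85°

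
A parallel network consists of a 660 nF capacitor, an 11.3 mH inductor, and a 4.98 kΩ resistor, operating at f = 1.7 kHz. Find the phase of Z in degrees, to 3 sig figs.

80.8°

ω = 2πf = 10680 rad/s
X_L = ωL = 121 Ω
X_C = 1/(ωC) = 142 Ω
Parallel: admittances add. Y = 1/R + 1/(jωL) + jωC
Y = (0.000201 − j0.00124) S
|Y| = 0.00125 S → |Z| = 1/|Y| = 799 Ω, ∠Z = −∠Y = 80.8°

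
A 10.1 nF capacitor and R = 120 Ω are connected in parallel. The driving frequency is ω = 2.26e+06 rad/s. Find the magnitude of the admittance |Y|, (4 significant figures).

X_C = 1/(ωC) = 43.81 Ω
Parallel: admittances add. Y = 1/R + jωC
Y = (0.008333 + j0.02283) S
|Y| = 0.02430 S → |Z| = 1/|Y| = 41.15 Ω, ∠Z = −∠Y = -69.94°

24.30 mS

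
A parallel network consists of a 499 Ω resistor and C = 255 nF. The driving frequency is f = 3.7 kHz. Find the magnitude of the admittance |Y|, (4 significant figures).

6.258 mS

ω = 2πf = 23250 rad/s
X_C = 1/(ωC) = 168.7 Ω
Parallel: admittances add. Y = 1/R + jωC
Y = (0.002004 + j0.005928) S
|Y| = 0.006258 S → |Z| = 1/|Y| = 159.8 Ω, ∠Z = −∠Y = -71.32°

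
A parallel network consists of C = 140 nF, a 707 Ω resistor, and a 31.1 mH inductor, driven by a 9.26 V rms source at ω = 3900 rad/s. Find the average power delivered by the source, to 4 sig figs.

121.3 mW

X_L = ωL = 121.3 Ω
X_C = 1/(ωC) = 1832 Ω
Parallel: admittances add. Y = 1/R + 1/(jωL) + jωC
Y = (0.001414 − j0.007699) S
|Y| = 0.007828 S → |Z| = 1/|Y| = 127.8 Ω, ∠Z = −∠Y = 79.59°
I = V/|Z| = 72.48 mA
P = VI cos φ = 9.26 × 0.07248 × cos(79.59°) = 121.3 mW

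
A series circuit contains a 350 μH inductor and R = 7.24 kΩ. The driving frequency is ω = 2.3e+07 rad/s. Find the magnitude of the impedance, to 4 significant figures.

10830 Ω

X_L = ωL = 8050 Ω
Z = 7240 + j8050 Ω
|Z| = √(7240² + 8050²) = 10830 Ω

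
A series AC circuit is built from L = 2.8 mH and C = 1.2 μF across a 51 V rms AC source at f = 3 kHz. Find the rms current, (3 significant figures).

ω = 2πf = 18850 rad/s
X_L = ωL = 52.8 Ω
X_C = 1/(ωC) = 44.2 Ω
Net reactance X = X_L − X_C = 8.57 Ω
Z = j8.57 Ω
|Z| = √(0² + 8.57²) = 8.57 Ω
I = V/|Z| = 51/8.57 = 5.95 A

5.95 A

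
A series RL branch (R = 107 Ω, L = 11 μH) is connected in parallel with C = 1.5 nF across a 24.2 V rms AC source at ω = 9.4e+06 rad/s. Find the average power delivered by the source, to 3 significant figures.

2.83 W

X_L = ωL = 103 Ω
X_C = 1/(ωC) = 70.9 Ω
Branch 1 (R+jX_L): Z₁ = 107 + j103 Ω, |Z₁| = 149 Ω
Branch 2 (−jX_C): Z₂ = −j70.9 Ω
Parallel: Z = Z₁Z₂/(Z₁+Z₂), |Z| = 94.4 Ω, ∠Z = -62.9°
I = V/|Z| = 256 mA
P = VI cos φ = 24.2 × 0.256 × cos(-62.9°) = 2.83 W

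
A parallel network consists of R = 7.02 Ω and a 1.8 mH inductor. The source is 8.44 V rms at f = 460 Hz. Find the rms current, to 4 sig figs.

2.019 A

ω = 2πf = 2890 rad/s
X_L = ωL = 5.202 Ω
Parallel: admittances add. Y = 1/R + 1/(jωL)
Y = (0.1425 − j0.1922) S
|Y| = 0.2392 S → |Z| = 1/|Y| = 4.180 Ω, ∠Z = −∠Y = 53.46°
I = V/|Z| = 8.44/4.180 = 2.019 A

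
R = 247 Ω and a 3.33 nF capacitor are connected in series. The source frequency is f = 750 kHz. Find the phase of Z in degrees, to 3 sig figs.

ω = 2πf = 4.712e+06 rad/s
X_C = 1/(ωC) = 63.7 Ω
Z = 247 − j63.7 Ω
|Z| = √(247² + 63.7²) = 255 Ω
∠Z = arctan(-63.7/247) = -14.5°

-14.5°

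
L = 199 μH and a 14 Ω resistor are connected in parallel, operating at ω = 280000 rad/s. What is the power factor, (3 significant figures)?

0.970

X_L = ωL = 55.7 Ω
Parallel: admittances add. Y = 1/R + 1/(jωL)
Y = (0.0714 − j0.0179) S
|Y| = 0.0736 S → |Z| = 1/|Y| = 13.6 Ω, ∠Z = −∠Y = 14.1°
cos φ = cos(14.1°) = 0.970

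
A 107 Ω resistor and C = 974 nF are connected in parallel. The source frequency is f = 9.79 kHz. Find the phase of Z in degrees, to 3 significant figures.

ω = 2πf = 61510 rad/s
X_C = 1/(ωC) = 16.7 Ω
Parallel: admittances add. Y = 1/R + jωC
Y = (0.00935 + j0.0599) S
|Y| = 0.0606 S → |Z| = 1/|Y| = 16.5 Ω, ∠Z = −∠Y = -81.1°

-81.1°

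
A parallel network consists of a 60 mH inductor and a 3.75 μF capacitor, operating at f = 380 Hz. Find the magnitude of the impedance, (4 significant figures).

506.8 Ω

ω = 2πf = 2388 rad/s
X_L = ωL = 143.3 Ω
X_C = 1/(ωC) = 111.7 Ω
Parallel: admittances add. Y = 1/(jωL) + jωC
Y = (0 + j0.001973) S
|Y| = 0.001973 S → |Z| = 1/|Y| = 506.8 Ω, ∠Z = −∠Y = -90.00°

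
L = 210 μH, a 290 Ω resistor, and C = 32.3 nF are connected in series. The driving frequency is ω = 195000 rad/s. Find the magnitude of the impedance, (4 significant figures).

X_L = ωL = 40.95 Ω
X_C = 1/(ωC) = 158.8 Ω
Net reactance X = X_L − X_C = -117.8 Ω
Z = 290.0 − j117.8 Ω
|Z| = √(290.0² + 117.8²) = 313.0 Ω

313.0 Ω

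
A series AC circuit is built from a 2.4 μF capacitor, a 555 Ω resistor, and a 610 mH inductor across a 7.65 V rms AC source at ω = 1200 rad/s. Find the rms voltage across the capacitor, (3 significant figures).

3.93 V

X_L = ωL = 732 Ω
X_C = 1/(ωC) = 347 Ω
Net reactance X = X_L − X_C = 385 Ω
Z = 555 + j385 Ω
|Z| = √(555² + 385²) = 675 Ω
I = V/|Z| = 11.3 mA
V_C = I·|Z_C| = 0.0113 × 347 = 3.93 V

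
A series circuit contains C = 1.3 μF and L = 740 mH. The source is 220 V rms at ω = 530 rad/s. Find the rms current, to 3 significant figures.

208 mA

X_L = ωL = 392 Ω
X_C = 1/(ωC) = 1450 Ω
Net reactance X = X_L − X_C = -1060 Ω
Z = − j1060 Ω
|Z| = √(0² + 1060²) = 1060 Ω
I = V/|Z| = 220/1060 = 208 mA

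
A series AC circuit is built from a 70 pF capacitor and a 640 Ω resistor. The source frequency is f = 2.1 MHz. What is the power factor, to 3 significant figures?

0.509

ω = 2πf = 1.319e+07 rad/s
X_C = 1/(ωC) = 1080 Ω
Z = 640 − j1080 Ω
|Z| = √(640² + 1080²) = 1260 Ω
∠Z = arctan(-1080/640) = -59.4°
cos φ = cos(-59.4°) = 0.509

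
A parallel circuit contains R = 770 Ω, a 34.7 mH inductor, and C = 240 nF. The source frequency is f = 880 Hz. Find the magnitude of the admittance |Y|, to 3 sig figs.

ω = 2πf = 5529 rad/s
X_L = ωL = 192 Ω
X_C = 1/(ωC) = 754 Ω
Parallel: admittances add. Y = 1/R + 1/(jωL) + jωC
Y = (0.00130 − j0.00389) S
|Y| = 0.00410 S → |Z| = 1/|Y| = 244 Ω, ∠Z = −∠Y = 71.5°

4.10 mS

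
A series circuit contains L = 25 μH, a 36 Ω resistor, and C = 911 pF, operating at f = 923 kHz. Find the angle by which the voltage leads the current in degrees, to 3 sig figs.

ω = 2πf = 5.799e+06 rad/s
X_L = ωL = 145 Ω
X_C = 1/(ωC) = 189 Ω
Net reactance X = X_L − X_C = -44.3 Ω
Z = 36.0 − j44.3 Ω
|Z| = √(36.0² + 44.3²) = 57.1 Ω
∠Z = arctan(-44.3/36.0) = -50.9°

-50.9°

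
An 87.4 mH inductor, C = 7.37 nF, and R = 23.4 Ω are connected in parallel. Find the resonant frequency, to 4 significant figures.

ω₀ = 1/√(LC) = 1/√(0.0874 × 7.37e-09) = 39400 rad/s
f₀ = ω₀/(2π) = 6.271 kHz

6.271 kHz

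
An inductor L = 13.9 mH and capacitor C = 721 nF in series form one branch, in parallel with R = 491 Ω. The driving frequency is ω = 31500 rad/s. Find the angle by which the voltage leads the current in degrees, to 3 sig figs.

X_L = ωL = 438 Ω
X_C = 1/(ωC) = 44.0 Ω
Branch 1: Z₁ = R = 491 Ω
Branch 2 (series LC): Z₂ = j(X_L − X_C) = j394 Ω
Parallel: Z = Z₁Z₂/(Z₁+Z₂), |Z| = 307 Ω, ∠Z = 51.3°

51.3°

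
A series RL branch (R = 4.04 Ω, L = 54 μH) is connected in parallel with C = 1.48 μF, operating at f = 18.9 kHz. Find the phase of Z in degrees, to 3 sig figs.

-42.4°

ω = 2πf = 118800 rad/s
X_L = ωL = 6.41 Ω
X_C = 1/(ωC) = 5.69 Ω
Branch 1 (R+jX_L): Z₁ = 4.04 + j6.41 Ω, |Z₁| = 7.58 Ω
Branch 2 (−jX_C): Z₂ = −j5.69 Ω
Parallel: Z = Z₁Z₂/(Z₁+Z₂), |Z| = 10.5 Ω, ∠Z = -42.4°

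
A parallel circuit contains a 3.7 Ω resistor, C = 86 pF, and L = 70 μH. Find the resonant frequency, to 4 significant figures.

ω₀ = 1/√(LC) = 1/√(7e-05 × 8.6e-11) = 1.289e+07 rad/s
f₀ = ω₀/(2π) = 2.051 MHz

2.051 MHz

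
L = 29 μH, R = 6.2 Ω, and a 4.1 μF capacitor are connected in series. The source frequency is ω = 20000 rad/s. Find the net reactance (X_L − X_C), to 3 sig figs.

X_L = ωL = 0.580 Ω
X_C = 1/(ωC) = 12.2 Ω
X = 0.580 − 12.2 = -11.6 Ω

-11.6 Ω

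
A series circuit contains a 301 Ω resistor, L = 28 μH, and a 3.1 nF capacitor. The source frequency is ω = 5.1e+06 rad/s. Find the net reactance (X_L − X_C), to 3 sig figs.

X_L = ωL = 143 Ω
X_C = 1/(ωC) = 63.3 Ω
X = 143 − 63.3 = 79.5 Ω

79.5 Ω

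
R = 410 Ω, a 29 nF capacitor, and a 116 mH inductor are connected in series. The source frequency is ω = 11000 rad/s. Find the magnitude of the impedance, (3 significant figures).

1900 Ω

X_L = ωL = 1280 Ω
X_C = 1/(ωC) = 3130 Ω
Net reactance X = X_L − X_C = -1860 Ω
Z = 410 − j1860 Ω
|Z| = √(410² + 1860²) = 1900 Ω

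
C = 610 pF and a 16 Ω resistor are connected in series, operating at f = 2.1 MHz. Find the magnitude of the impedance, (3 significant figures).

ω = 2πf = 1.319e+07 rad/s
X_C = 1/(ωC) = 124 Ω
Z = 16.0 − j124 Ω
|Z| = √(16.0² + 124²) = 125 Ω

125 Ω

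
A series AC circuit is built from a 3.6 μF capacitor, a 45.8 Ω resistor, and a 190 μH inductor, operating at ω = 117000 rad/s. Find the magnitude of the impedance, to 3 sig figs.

49.9 Ω

X_L = ωL = 22.2 Ω
X_C = 1/(ωC) = 2.37 Ω
Net reactance X = X_L − X_C = 19.9 Ω
Z = 45.8 + j19.9 Ω
|Z| = √(45.8² + 19.9²) = 49.9 Ω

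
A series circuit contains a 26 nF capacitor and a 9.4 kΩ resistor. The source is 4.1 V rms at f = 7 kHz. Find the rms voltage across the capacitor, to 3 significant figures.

0.380 V

ω = 2πf = 43980 rad/s
X_C = 1/(ωC) = 874 Ω
Z = 9400 − j874 Ω
|Z| = √(9400² + 874²) = 9440 Ω
I = V/|Z| = 434 μA
V_C = I·|Z_C| = 0.000434 × 874 = 0.380 V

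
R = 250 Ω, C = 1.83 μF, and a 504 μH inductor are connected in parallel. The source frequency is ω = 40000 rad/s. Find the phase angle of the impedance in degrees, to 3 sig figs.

-80.4°

X_L = ωL = 20.2 Ω
X_C = 1/(ωC) = 13.7 Ω
Parallel: admittances add. Y = 1/R + 1/(jωL) + jωC
Y = (0.00400 + j0.0236) S
|Y| = 0.0239 S → |Z| = 1/|Y| = 41.8 Ω, ∠Z = −∠Y = -80.4°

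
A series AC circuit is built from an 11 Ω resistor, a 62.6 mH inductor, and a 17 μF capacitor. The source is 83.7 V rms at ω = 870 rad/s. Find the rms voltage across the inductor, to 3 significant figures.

X_L = ωL = 54.5 Ω
X_C = 1/(ωC) = 67.6 Ω
Net reactance X = X_L − X_C = -13.2 Ω
Z = 11.0 − j13.2 Ω
|Z| = √(11.0² + 13.2²) = 17.1 Ω
I = V/|Z| = 4.88 A
V_L = I·|Z_L| = 4.88 × 54.5 = 266 V

266 V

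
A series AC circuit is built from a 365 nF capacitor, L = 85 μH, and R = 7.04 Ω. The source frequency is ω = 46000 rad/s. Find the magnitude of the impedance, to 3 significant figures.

56.1 Ω

X_L = ωL = 3.91 Ω
X_C = 1/(ωC) = 59.6 Ω
Net reactance X = X_L − X_C = -55.6 Ω
Z = 7.04 − j55.6 Ω
|Z| = √(7.04² + 55.6²) = 56.1 Ω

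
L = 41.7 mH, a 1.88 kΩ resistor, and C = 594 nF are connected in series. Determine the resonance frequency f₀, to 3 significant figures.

1.01 kHz

ω₀ = 1/√(LC) = 1/√(0.0417 × 5.94e-07) = 6354 rad/s
f₀ = ω₀/(2π) = 1.01 kHz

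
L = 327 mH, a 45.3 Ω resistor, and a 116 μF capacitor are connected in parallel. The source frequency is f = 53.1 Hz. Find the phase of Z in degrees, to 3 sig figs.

ω = 2πf = 333.6 rad/s
X_L = ωL = 109 Ω
X_C = 1/(ωC) = 25.8 Ω
Parallel: admittances add. Y = 1/R + 1/(jωL) + jωC
Y = (0.0221 + j0.0295) S
|Y| = 0.0369 S → |Z| = 1/|Y| = 27.1 Ω, ∠Z = −∠Y = -53.2°

-53.2°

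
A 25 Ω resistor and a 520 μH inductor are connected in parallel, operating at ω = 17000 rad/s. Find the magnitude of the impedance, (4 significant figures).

8.334 Ω

X_L = ωL = 8.840 Ω
Parallel: admittances add. Y = 1/R + 1/(jωL)
Y = (0.04000 − j0.1131) S
|Y| = 0.1200 S → |Z| = 1/|Y| = 8.334 Ω, ∠Z = −∠Y = 70.53°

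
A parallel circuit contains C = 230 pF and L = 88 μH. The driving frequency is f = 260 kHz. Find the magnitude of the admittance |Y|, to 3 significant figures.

ω = 2πf = 1.634e+06 rad/s
X_L = ωL = 144 Ω
X_C = 1/(ωC) = 2660 Ω
Parallel: admittances add. Y = 1/(jωL) + jωC
Y = (0 − j0.00658) S
|Y| = 0.00658 S → |Z| = 1/|Y| = 152 Ω, ∠Z = −∠Y = 90.0°

6.58 mS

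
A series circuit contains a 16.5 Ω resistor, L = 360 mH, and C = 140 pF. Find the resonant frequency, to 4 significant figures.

ω₀ = 1/√(LC) = 1/√(0.36 × 1.4e-10) = 140900 rad/s
f₀ = ω₀/(2π) = 22.42 kHz

22.42 kHz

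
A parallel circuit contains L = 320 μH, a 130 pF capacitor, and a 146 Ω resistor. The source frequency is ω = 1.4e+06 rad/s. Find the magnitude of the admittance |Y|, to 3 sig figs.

7.15 mS

X_L = ωL = 448 Ω
X_C = 1/(ωC) = 5490 Ω
Parallel: admittances add. Y = 1/R + 1/(jωL) + jωC
Y = (0.00685 − j0.00205) S
|Y| = 0.00715 S → |Z| = 1/|Y| = 140 Ω, ∠Z = −∠Y = 16.7°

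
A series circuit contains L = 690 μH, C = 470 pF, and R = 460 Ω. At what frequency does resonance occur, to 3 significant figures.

279 kHz

ω₀ = 1/√(LC) = 1/√(0.00069 × 4.7e-10) = 1.756e+06 rad/s
f₀ = ω₀/(2π) = 279 kHz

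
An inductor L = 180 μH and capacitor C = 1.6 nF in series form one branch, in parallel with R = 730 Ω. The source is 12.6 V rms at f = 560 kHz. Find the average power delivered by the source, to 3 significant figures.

217 mW

ω = 2πf = 3.519e+06 rad/s
X_L = ωL = 633 Ω
X_C = 1/(ωC) = 178 Ω
Branch 1: Z₁ = R = 730 Ω
Branch 2 (series LC): Z₂ = j(X_L − X_C) = j456 Ω
Parallel: Z = Z₁Z₂/(Z₁+Z₂), |Z| = 387 Ω, ∠Z = 58.0°
I = V/|Z| = 32.6 mA
P = VI cos φ = 12.6 × 0.0326 × cos(58.0°) = 217 mW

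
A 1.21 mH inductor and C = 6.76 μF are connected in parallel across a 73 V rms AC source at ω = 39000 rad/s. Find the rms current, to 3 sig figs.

17.7 A

X_L = ωL = 47.2 Ω
X_C = 1/(ωC) = 3.79 Ω
Parallel: admittances add. Y = 1/(jωL) + jωC
Y = (0 + j0.242) S
|Y| = 0.242 S → |Z| = 1/|Y| = 4.12 Ω, ∠Z = −∠Y = -90.0°
I = V/|Z| = 73/4.12 = 17.7 A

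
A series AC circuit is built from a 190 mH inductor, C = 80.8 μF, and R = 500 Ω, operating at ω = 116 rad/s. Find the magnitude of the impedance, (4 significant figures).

X_L = ωL = 22.04 Ω
X_C = 1/(ωC) = 106.7 Ω
Net reactance X = X_L − X_C = -84.65 Ω
Z = 500.0 − j84.65 Ω
|Z| = √(500.0² + 84.65²) = 507.1 Ω

507.1 Ω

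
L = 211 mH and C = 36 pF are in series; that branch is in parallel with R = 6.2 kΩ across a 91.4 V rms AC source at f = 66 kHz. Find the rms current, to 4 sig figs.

15.40 mA

ω = 2πf = 414700 rad/s
X_L = ωL = 87500 Ω
X_C = 1/(ωC) = 66980 Ω
Branch 1: Z₁ = R = 6200 Ω
Branch 2 (series LC): Z₂ = j(X_L − X_C) = j20520 Ω
Parallel: Z = Z₁Z₂/(Z₁+Z₂), |Z| = 5935 Ω, ∠Z = 16.82°
I = V/|Z| = 91.4/5935 = 15.40 mA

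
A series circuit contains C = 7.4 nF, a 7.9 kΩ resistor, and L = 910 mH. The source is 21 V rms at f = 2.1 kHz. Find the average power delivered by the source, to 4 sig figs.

53.17 mW

ω = 2πf = 13190 rad/s
X_L = ωL = 12010 Ω
X_C = 1/(ωC) = 10240 Ω
Net reactance X = X_L − X_C = 1766 Ω
Z = 7900 + j1766 Ω
|Z| = √(7900² + 1766²) = 8095 Ω
∠Z = arctan(1766/7900) = 12.60°
I = V/|Z| = 2.594 mA
P = VI cos φ = 21 × 0.002594 × cos(12.60°) = 53.17 mW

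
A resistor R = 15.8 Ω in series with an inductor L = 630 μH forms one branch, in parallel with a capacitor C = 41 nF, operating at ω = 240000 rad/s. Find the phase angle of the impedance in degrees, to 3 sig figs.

-78.3°

X_L = ωL = 151 Ω
X_C = 1/(ωC) = 102 Ω
Branch 1 (R+jX_L): Z₁ = 15.8 + j151 Ω, |Z₁| = 152 Ω
Branch 2 (−jX_C): Z₂ = −j102 Ω
Parallel: Z = Z₁Z₂/(Z₁+Z₂), |Z| = 297 Ω, ∠Z = -78.3°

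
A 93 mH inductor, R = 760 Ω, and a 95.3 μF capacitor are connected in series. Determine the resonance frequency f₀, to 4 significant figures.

53.46 Hz

ω₀ = 1/√(LC) = 1/√(0.093 × 9.53e-05) = 335.9 rad/s
f₀ = ω₀/(2π) = 53.46 Hz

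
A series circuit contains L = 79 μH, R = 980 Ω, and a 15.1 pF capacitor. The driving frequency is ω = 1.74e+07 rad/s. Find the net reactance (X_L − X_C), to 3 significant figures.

-2430 Ω

X_L = ωL = 1370 Ω
X_C = 1/(ωC) = 3810 Ω
X = 1370 − 3810 = -2430 Ω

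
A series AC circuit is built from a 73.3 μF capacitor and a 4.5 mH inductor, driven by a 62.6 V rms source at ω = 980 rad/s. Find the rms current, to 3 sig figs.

X_L = ωL = 4.41 Ω
X_C = 1/(ωC) = 13.9 Ω
Net reactance X = X_L − X_C = -9.51 Ω
Z = − j9.51 Ω
|Z| = √(0² + 9.51²) = 9.51 Ω
I = V/|Z| = 62.6/9.51 = 6.58 A

6.58 A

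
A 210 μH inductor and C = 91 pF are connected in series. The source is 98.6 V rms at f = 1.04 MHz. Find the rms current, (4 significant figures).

ω = 2πf = 6.535e+06 rad/s
X_L = ωL = 1372 Ω
X_C = 1/(ωC) = 1682 Ω
Net reactance X = X_L − X_C = -309.4 Ω
Z = − j309.4 Ω
|Z| = √(0² + 309.4²) = 309.4 Ω
I = V/|Z| = 98.6/309.4 = 318.6 mA

318.6 mA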